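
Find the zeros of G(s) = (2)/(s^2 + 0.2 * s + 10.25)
Numerator is a nonzero constant (2) → Zeros: none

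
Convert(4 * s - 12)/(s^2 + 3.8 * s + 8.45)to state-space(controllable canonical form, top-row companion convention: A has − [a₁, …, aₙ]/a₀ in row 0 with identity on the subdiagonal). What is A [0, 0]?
Reachable canonical form for den = s^2 + 3.8*s + 8.45: top row of A = -[a₁,a₂,...,aₙ]/a₀, ones on the subdiagonal, zeros elsewhere.
A = [[-3.8, -8.45], [1, 0]].
A[0,0] = -3.8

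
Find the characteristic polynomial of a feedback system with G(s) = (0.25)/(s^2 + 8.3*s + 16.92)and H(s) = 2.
Characteristic poly = G_den * H_den + G_num * H_num = (s^2 + 8.3*s + 16.92) + (0.5) = s^2 + 8.3*s + 17.42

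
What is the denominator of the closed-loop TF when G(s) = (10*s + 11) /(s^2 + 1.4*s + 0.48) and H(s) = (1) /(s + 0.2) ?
Characteristic poly = G_den * H_den + G_num * H_num = (s^3 + 1.6*s^2 + 0.76*s + 0.096) + (10*s + 11) = s^3 + 1.6*s^2 + 10.76*s + 11.096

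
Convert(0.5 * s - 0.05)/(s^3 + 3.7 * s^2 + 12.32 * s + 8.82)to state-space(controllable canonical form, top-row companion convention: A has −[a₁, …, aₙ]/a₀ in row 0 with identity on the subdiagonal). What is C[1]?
Reachable canonical form: C = numerator coefficients (right-aligned, zero-padded to length n).
num = 0.5*s - 0.05, C = [[0, 0.5, -0.05]].
C[1] = 0.5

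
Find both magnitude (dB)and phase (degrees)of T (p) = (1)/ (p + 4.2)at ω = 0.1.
Substitute p = j*0.1: T(j0.1) = 0.23796 - 0.00566572j.
|T| = 20*log₁₀(sqrt(Re²+Im²)) = -12.47 dB.
∠T = atan2(Im, Re) = -1.36°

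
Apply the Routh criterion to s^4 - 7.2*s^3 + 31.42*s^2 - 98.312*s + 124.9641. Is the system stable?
Routh array:
s^4: [1, 31.42, 124.9641]; s^3: [-7.2, -98.312]; s^2: [17.7656, 124.9641]; s^1: [-47.6667]; s^0: [124.9641]
First column: [1, -7.2, 17.7656, -47.6667, 124.9641]. Sign changes = 4.
No, unstable (4 RHP root(s))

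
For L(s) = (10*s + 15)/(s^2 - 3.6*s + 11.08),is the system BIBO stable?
Denominator: s^2 - 3.6*s + 11.08. Poles: 1.8 + 2.8j, 1.8 - 2.8j. All Re(p)<0: No (unstable)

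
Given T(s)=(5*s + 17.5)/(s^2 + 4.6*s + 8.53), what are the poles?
Set denominator = 0: s^2 + 4.6*s + 8.53 = 0 → Poles: -2.3 + 1.8j, -2.3 - 1.8j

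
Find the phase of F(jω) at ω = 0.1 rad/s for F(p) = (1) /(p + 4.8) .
Substitute p = j*0.1: F(j0.1) = 0.208243 - 0.00433839j.
∠F(j0.1) = atan2(Im, Re) = atan2(-0.00433839, 0.208243) = -1.19°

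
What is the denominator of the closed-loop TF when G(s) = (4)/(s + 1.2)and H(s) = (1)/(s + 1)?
Characteristic poly = G_den * H_den + G_num * H_num = (s^2 + 2.2*s + 1.2) + (4) = s^2 + 2.2*s + 5.2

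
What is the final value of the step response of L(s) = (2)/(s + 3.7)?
FVT: lim_{t→∞} y(t) = lim_{s→0} s*Y(s) where Y(s) = L(s)/s.
= lim_{s→0} L(s) = L(0) = num(0)/den(0) = 2/3.7 = 0.5405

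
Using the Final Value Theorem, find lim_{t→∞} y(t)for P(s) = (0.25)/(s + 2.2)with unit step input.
FVT: lim_{t→∞} y(t) = lim_{s→0} s*Y(s) where Y(s) = P(s)/s.
= lim_{s→0} P(s) = P(0) = num(0)/den(0) = 0.25/2.2 = 0.1136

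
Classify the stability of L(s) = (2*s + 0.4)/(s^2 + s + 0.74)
Denominator: s^2 + s + 0.74. Poles: -0.5 + 0.7j, -0.5 - 0.7j. Stable (all poles in LHP)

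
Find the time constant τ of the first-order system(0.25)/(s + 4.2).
First-order system: τ = -1/pole. Pole = -4.2. τ = -1/(-4.2) = 0.2381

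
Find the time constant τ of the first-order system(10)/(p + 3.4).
First-order system: τ = -1/pole. Pole = -3.4. τ = -1/(-3.4) = 0.2941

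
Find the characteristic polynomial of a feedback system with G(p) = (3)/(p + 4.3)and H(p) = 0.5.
Characteristic poly = G_den * H_den + G_num * H_num = (p + 4.3) + (1.5) = p + 5.8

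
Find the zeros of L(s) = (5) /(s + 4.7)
Numerator is a nonzero constant (5) → Zeros: none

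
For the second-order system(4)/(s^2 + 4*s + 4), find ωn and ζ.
Standard form: ωn²/(s²+2ζωn·s+ωn²).
const=4=ωn² → ωn=2, s coeff=4=2ζωn → ζ=1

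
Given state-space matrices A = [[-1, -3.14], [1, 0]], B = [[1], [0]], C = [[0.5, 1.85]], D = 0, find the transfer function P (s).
P(s) = C(sI - A)⁻¹B + D.
Characteristic polynomial det(sI - A) = s^2 + s + 3.14.
Numerator from C·adj(sI-A)·B + D·det(sI-A) = 0.5*s + 1.85.
P(s) = (0.5*s + 1.85)/(s^2 + s + 3.14)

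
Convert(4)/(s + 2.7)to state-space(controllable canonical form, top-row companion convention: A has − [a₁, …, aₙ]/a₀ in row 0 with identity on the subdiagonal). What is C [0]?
Reachable canonical form: C = numerator coefficients (right-aligned, zero-padded to length n).
num = 4, C = [[4]].
C[0] = 4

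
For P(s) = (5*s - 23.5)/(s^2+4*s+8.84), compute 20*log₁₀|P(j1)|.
Substitute s = j*1: P(j1) = -2.12017 + 1.71947j.
|P(j1)| = sqrt(Re² + Im²) = 2.73.
20*log₁₀(2.73) = 8.72 dB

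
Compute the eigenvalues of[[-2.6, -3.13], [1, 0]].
Eigenvalues solve det(λI - A) = 0.
Characteristic polynomial: λ^2 + 2.6*λ + 3.13 = 0.
Roots: -1.3 + 1.2j, -1.3 - 1.2j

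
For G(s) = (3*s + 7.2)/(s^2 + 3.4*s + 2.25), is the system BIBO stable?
Denominator: s^2 + 3.4*s + 2.25 = (s + 2.5)(s + 0.9). Poles: -0.9, -2.5. All Re(p)<0: Yes (stable)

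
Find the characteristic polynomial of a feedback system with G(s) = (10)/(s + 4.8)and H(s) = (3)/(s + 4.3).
Characteristic poly = G_den * H_den + G_num * H_num = (s^2 + 9.1*s + 20.64) + (30) = s^2 + 9.1*s + 50.64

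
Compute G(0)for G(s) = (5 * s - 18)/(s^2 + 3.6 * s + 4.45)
DC gain = G(0) = num(0)/den(0) = -18/4.45 = -4.045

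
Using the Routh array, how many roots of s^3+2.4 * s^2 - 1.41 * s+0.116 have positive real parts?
Routh array:
s^3: [1, -1.41]; s^2: [2.4, 0.116]; s^1: [-1.45833]; s^0: [0.116]
First column: [1, 2.4, -1.45833, 0.116]. Sign changes = RHP roots = 2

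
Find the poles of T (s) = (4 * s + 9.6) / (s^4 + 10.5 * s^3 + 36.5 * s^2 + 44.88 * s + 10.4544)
Set denominator = 0: s^4 + 10.5*s^3 + 36.5*s^2 + 44.88*s + 10.4544 = (s + 4.4)(s + 2.2)(s + 3.6)(s + 0.3) = 0 → Poles: -0.3, -2.2, -3.6, -4.4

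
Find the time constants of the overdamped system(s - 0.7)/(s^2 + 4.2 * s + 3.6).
Overdamped: real poles at -1.2, -3. τ = -1/pole → τ₁ = 0.8333, τ₂ = 0.3333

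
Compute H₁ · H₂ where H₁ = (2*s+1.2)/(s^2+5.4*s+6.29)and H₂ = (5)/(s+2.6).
Series: H = H₁ · H₂ = (n₁·n₂)/(d₁·d₂).
Num: n₁·n₂ = 10*s + 6. Den: d₁·d₂ = s^3 + 8*s^2 + 20.33*s + 16.354.
H(s) = (10*s + 6)/(s^3 + 8*s^2 + 20.33*s + 16.354)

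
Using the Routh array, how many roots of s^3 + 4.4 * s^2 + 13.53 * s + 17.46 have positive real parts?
Routh array:
s^3: [1, 13.53]; s^2: [4.4, 17.46]; s^1: [9.56182]; s^0: [17.46]
First column: [1, 4.4, 9.56182, 17.46]. Sign changes = RHP roots = 0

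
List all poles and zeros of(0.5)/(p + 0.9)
Set denominator = 0: p + 0.9 = 0 → Poles: -0.9
Numerator is a nonzero constant (0.5) → Zeros: none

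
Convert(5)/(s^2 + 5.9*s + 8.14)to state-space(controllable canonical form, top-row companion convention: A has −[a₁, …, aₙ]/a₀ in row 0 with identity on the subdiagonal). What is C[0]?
Reachable canonical form: C = numerator coefficients (right-aligned, zero-padded to length n).
num = 5, C = [[0, 5]].
C[0] = 0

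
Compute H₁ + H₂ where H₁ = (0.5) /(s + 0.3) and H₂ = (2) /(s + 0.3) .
Parallel: H = H₁ + H₂ = (n₁·d₂ + n₂·d₁)/(d₁·d₂).
n₁·d₂ = 0.5*s + 0.15. n₂·d₁ = 2*s + 0.6. Sum = 2.5*s + 0.75. d₁·d₂ = s^2 + 0.6*s + 0.09.
H(s) = (2.5*s + 0.75)/(s^2 + 0.6*s + 0.09)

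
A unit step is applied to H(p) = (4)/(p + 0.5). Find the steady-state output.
FVT: lim_{t→∞} y(t) = lim_{p→0} p*Y(p) where Y(p) = H(p)/p.
= lim_{p→0} H(p) = H(0) = num(0)/den(0) = 4/0.5 = 8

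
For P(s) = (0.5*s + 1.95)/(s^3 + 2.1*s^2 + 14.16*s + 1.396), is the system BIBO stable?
Denominator: s^3 + 2.1*s^2 + 14.16*s + 1.396 = (s + 0.1)(s^2 + 2*s + 13.96). Poles: -0.1, -1 + 3.6j, -1 - 3.6j. All Re(p)<0: Yes (stable)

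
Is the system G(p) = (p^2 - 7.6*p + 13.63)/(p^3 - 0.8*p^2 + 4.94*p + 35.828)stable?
Denominator: p^3 - 0.8*p^2 + 4.94*p + 35.828 = (p + 2.6)(p^2 - 3.4*p + 13.78). Poles: -2.6, 1.7 + 3.3j, 1.7 - 3.3j. All Re(p)<0: No (unstable)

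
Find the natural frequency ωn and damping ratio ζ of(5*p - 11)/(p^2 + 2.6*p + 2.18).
Underdamped: complex pole -1.3 + 0.7j. ωn = |pole| = 1.476, ζ = -Re(pole)/ωn = 0.8805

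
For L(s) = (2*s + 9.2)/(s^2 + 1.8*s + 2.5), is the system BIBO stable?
Denominator: s^2 + 1.8*s + 2.5. Poles: -0.9 + 1.3j, -0.9 - 1.3j. All Re(p)<0: Yes (stable)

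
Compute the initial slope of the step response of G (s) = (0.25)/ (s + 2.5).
IVT: y'(0⁺) = lim_{s→∞} s²·Y(s) = lim_{s→∞} s·G(s).
deg(num) = 0, deg(den) = 1, relative degree = 1, so s·G(s) → (leading num)/(leading den) = 0.25/1 = 0.25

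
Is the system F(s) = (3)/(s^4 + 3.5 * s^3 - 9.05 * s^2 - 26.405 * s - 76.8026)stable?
Denominator: s^4 + 3.5*s^3 - 9.05*s^2 - 26.405*s - 76.8026 = (s - 3.4)(s + 4.9)(s^2 + 2*s + 4.61). Poles: -1 + 1.9j, -1 - 1.9j, -4.9, 3.4. All Re(p)<0: No (unstable)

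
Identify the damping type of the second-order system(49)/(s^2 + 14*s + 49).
Standard form: ωn²/(s²+2ζωn·s+ωn²) gives ωn=7, ζ=1.
Critically damped (ζ = 1)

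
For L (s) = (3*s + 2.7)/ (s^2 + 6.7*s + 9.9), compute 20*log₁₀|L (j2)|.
Substitute s = j*2: L(j2) = 0.449363 - 0.00363857j.
|L(j2)| = sqrt(Re² + Im²) = 0.4494.
20*log₁₀(0.4494) = -6.95 dB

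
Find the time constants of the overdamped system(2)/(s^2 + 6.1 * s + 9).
Overdamped: real poles at -3.6, -2.5. τ = -1/pole → τ₁ = 0.2778, τ₂ = 0.4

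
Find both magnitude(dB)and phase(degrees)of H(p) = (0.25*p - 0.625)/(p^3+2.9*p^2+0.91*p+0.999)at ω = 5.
Substitute p = j*5: H(j5) = -0.00539608 - 0.00839207j.
|H| = 20*log₁₀(sqrt(Re²+Im²)) = -40.02 dB.
∠H = atan2(Im, Re) = -122.74°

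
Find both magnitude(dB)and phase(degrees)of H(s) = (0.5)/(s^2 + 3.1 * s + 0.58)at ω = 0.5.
Substitute s = j*0.5: H(j0.5) = 0.0657004 - 0.308593j.
|H| = 20*log₁₀(sqrt(Re²+Im²)) = -10.02 dB.
∠H = atan2(Im, Re) = -77.98°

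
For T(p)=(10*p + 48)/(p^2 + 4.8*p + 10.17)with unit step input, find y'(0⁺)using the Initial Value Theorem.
IVT: y'(0⁺) = lim_{p→∞} p²·Y(p) = lim_{p→∞} p·T(p).
deg(num) = 1, deg(den) = 2, relative degree = 1, so p·T(p) → (leading num)/(leading den) = 10/1 = 10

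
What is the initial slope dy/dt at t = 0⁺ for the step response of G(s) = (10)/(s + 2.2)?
IVT: y'(0⁺) = lim_{s→∞} s²·Y(s) = lim_{s→∞} s·G(s).
deg(num) = 0, deg(den) = 1, relative degree = 1, so s·G(s) → (leading num)/(leading den) = 10/1 = 10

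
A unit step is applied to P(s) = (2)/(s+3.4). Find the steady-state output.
FVT: lim_{t→∞} y(t) = lim_{s→0} s*Y(s) where Y(s) = P(s)/s.
= lim_{s→0} P(s) = P(0) = num(0)/den(0) = 2/3.4 = 0.5882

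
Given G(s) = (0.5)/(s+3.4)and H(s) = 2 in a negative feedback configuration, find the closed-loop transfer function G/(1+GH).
Closed-loop T = G/(1+GH).
Numerator: G_num * H_den = 0.5.
Denominator: G_den * H_den + G_num * H_num = (s + 3.4) + (1) = s + 4.4.
T(s) = (0.5)/(s + 4.4)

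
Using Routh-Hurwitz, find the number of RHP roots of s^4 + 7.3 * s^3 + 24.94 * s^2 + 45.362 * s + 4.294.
Routh array:
s^4: [1, 24.94, 4.294]; s^3: [7.3, 45.362]; s^2: [18.726, 4.294]; s^1: [43.6881]; s^0: [4.294]
First column: [1, 7.3, 18.726, 43.6881, 4.294]. Sign changes = RHP roots = 0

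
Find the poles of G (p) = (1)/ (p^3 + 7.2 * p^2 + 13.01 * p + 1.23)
Set denominator = 0: p^3 + 7.2*p^2 + 13.01*p + 1.23 = (p + 3)(p + 0.1)(p + 4.1) = 0 → Poles: -0.1, -3, -4.1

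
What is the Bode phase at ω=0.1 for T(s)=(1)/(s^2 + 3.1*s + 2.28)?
Substitute s = j*0.1: T(j0.1) = 0.432463 - 0.0590589j.
∠T(j0.1) = atan2(Im, Re) = atan2(-0.0590589, 0.432463) = -7.78°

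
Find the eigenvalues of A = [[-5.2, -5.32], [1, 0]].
Eigenvalues solve det(λI - A) = 0.
Characteristic polynomial: λ^2 + 5.2*λ + 5.32 = 0.
Factor: (λ + 3.8)(λ + 1.4) = 0.
Roots: -1.4, -3.8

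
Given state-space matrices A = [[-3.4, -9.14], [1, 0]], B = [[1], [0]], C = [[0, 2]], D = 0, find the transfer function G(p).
G(p) = C(pI - A)⁻¹B + D.
Characteristic polynomial det(pI - A) = p^2 + 3.4*p + 9.14.
Numerator from C·adj(pI-A)·B + D·det(pI-A) = 2.
G(p) = (2)/(p^2 + 3.4*p + 9.14)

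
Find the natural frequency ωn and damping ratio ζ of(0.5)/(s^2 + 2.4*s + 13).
Underdamped: complex pole -1.2 + 3.4j. ωn = |pole| = 3.606, ζ = -Re(pole)/ωn = 0.3328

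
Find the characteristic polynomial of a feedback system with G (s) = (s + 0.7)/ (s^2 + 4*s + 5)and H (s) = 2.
Characteristic poly = G_den * H_den + G_num * H_num = (s^2 + 4*s + 5) + (2*s + 1.4) = s^2 + 6*s + 6.4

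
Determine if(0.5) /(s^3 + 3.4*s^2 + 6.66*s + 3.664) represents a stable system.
Denominator: s^3 + 3.4*s^2 + 6.66*s + 3.664 = (s + 0.8)(s^2 + 2.6*s + 4.58). Poles: -0.8, -1.3 + 1.7j, -1.3 - 1.7j. All Re(p)<0: Yes (stable)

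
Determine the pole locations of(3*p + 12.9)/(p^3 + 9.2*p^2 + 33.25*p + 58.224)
Set denominator = 0: p^3 + 9.2*p^2 + 33.25*p + 58.224 = (p + 4.8)(p^2 + 4.4*p + 12.13) = 0 → Poles: -2.2 + 2.7j, -2.2 - 2.7j, -4.8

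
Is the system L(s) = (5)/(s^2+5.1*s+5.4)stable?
Denominator: s^2 + 5.1*s + 5.4 = (s + 3.6)(s + 1.5). Poles: -1.5, -3.6. All Re(p)<0: Yes (stable)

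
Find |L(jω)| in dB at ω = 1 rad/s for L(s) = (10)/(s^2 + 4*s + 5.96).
Substitute s = j*1: L(j1) = 1.22163 - 0.985183j.
|L(j1)| = sqrt(Re² + Im²) = 1.569.
20*log₁₀(1.569) = 3.91 dB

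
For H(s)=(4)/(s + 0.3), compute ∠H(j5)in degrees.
Substitute s = j*5: H(j5) = 0.0478278 - 0.79713j.
∠H(j5) = atan2(Im, Re) = atan2(-0.79713, 0.0478278) = -86.57°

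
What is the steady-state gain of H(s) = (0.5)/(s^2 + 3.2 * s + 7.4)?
DC gain = H(0) = num(0)/den(0) = 0.5/7.4 = 0.06757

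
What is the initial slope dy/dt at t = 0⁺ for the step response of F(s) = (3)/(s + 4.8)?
IVT: y'(0⁺) = lim_{s→∞} s²·Y(s) = lim_{s→∞} s·F(s).
deg(num) = 0, deg(den) = 1, relative degree = 1, so s·F(s) → (leading num)/(leading den) = 3/1 = 3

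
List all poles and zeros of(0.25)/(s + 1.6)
Set denominator = 0: s + 1.6 = 0 → Poles: -1.6
Numerator is a nonzero constant (0.25) → Zeros: none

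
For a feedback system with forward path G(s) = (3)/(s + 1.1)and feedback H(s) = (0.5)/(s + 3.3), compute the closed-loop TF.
Closed-loop T = G/(1+GH).
Numerator: G_num * H_den = 3*s + 9.9.
Denominator: G_den * H_den + G_num * H_num = (s^2 + 4.4*s + 3.63) + (1.5) = s^2 + 4.4*s + 5.13.
T(s) = (3*s + 9.9)/(s^2 + 4.4*s + 5.13)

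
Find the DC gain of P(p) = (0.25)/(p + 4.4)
DC gain = P(0) = num(0)/den(0) = 0.25/4.4 = 0.05682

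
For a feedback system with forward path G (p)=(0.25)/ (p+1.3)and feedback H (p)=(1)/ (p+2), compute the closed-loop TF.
Closed-loop T = G/(1+GH).
Numerator: G_num * H_den = 0.25*p + 0.5.
Denominator: G_den * H_den + G_num * H_num = (p^2 + 3.3*p + 2.6) + (0.25) = p^2 + 3.3*p + 2.85.
T(p) = (0.25*p + 0.5)/(p^2 + 3.3*p + 2.85)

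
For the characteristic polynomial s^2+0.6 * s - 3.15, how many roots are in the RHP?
s^2 + 0.6*s - 3.15 = (s - 1.5)(s + 2.1). Poles: -2.1, 1.5. RHP poles (Re>0): 1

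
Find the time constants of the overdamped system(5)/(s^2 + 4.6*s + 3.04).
Overdamped: real poles at -0.8, -3.8. τ = -1/pole → τ₁ = 1.25, τ₂ = 0.2632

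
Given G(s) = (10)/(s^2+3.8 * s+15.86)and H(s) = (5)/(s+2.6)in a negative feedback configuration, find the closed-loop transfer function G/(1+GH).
Closed-loop T = G/(1+GH).
Numerator: G_num * H_den = 10*s + 26.
Denominator: G_den * H_den + G_num * H_num = (s^3 + 6.4*s^2 + 25.74*s + 41.236) + (50) = s^3 + 6.4*s^2 + 25.74*s + 91.236.
T(s) = (10*s + 26)/(s^3 + 6.4*s^2 + 25.74*s + 91.236)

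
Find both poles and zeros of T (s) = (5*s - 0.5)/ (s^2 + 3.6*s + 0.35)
Set denominator = 0: s^2 + 3.6*s + 0.35 = (s + 3.5)(s + 0.1) = 0 → Poles: -0.1, -3.5
Set numerator = 0: 5*s - 0.5 = 0 → Zeros: 0.1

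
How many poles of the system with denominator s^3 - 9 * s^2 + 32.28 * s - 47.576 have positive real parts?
s^3 - 9*s^2 + 32.28*s - 47.576 = (s - 3.8)(s^2 - 5.2*s + 12.52). Poles: 2.6 + 2.4j, 2.6 - 2.4j, 3.8. RHP poles (Re>0): 3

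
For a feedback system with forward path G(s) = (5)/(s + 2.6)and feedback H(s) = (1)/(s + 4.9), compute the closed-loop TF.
Closed-loop T = G/(1+GH).
Numerator: G_num * H_den = 5*s + 24.5.
Denominator: G_den * H_den + G_num * H_num = (s^2 + 7.5*s + 12.74) + (5) = s^2 + 7.5*s + 17.74.
T(s) = (5*s + 24.5)/(s^2 + 7.5*s + 17.74)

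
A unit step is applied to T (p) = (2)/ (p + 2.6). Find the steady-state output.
FVT: lim_{t→∞} y(t) = lim_{p→0} p*Y(p) where Y(p) = T(p)/p.
= lim_{p→0} T(p) = T(0) = num(0)/den(0) = 2/2.6 = 0.7692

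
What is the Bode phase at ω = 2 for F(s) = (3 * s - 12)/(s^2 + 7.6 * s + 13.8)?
Substitute s = j*2: F(j2) = -0.0807142 + 0.737434j.
∠F(j2) = atan2(Im, Re) = atan2(0.737434, -0.0807142) = 96.25°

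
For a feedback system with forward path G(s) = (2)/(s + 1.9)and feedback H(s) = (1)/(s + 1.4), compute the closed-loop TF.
Closed-loop T = G/(1+GH).
Numerator: G_num * H_den = 2*s + 2.8.
Denominator: G_den * H_den + G_num * H_num = (s^2 + 3.3*s + 2.66) + (2) = s^2 + 3.3*s + 4.66.
T(s) = (2*s + 2.8)/(s^2 + 3.3*s + 4.66)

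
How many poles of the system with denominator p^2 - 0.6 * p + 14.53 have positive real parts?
Poles: 0.3 + 3.8j, 0.3 - 3.8j. RHP poles (Re>0): 2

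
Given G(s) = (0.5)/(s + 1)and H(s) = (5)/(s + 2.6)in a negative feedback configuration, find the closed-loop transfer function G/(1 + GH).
Closed-loop T = G/(1+GH).
Numerator: G_num * H_den = 0.5*s + 1.3.
Denominator: G_den * H_den + G_num * H_num = (s^2 + 3.6*s + 2.6) + (2.5) = s^2 + 3.6*s + 5.1.
T(s) = (0.5*s + 1.3)/(s^2 + 3.6*s + 5.1)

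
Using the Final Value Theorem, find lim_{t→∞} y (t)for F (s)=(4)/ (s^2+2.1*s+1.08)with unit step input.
FVT: lim_{t→∞} y(t) = lim_{s→0} s*Y(s) where Y(s) = F(s)/s.
= lim_{s→0} F(s) = F(0) = num(0)/den(0) = 4/1.08 = 3.704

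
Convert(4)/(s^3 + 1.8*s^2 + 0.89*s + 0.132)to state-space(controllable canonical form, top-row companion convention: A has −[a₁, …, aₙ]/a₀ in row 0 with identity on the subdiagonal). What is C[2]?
Reachable canonical form: C = numerator coefficients (right-aligned, zero-padded to length n).
num = 4, C = [[0, 0, 4]].
C[2] = 4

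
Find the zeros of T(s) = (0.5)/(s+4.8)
Numerator is a nonzero constant (0.5) → Zeros: none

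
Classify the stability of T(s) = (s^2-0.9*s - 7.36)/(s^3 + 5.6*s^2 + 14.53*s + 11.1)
Denominator: s^3 + 5.6*s^2 + 14.53*s + 11.1 = (s + 1.2)(s^2 + 4.4*s + 9.25). Poles: -1.2, -2.2 + 2.1j, -2.2 - 2.1j. Stable (all poles in LHP)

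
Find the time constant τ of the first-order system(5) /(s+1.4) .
First-order system: τ = -1/pole. Pole = -1.4. τ = -1/(-1.4) = 0.7143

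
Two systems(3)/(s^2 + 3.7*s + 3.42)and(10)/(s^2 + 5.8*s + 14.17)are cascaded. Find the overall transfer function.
Series: H = H₁ · H₂ = (n₁·n₂)/(d₁·d₂).
Num: n₁·n₂ = 30. Den: d₁·d₂ = s^4 + 9.5*s^3 + 39.05*s^2 + 72.265*s + 48.4614.
H(s) = (30)/(s^4 + 9.5*s^3 + 39.05*s^2 + 72.265*s + 48.4614)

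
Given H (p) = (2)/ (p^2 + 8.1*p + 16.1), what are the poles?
Set denominator = 0: p^2 + 8.1*p + 16.1 = (p + 4.6)(p + 3.5) = 0 → Poles: -3.5, -4.6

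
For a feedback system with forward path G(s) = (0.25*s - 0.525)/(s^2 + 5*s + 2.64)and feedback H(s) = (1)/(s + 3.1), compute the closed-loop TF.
Closed-loop T = G/(1+GH).
Numerator: G_num * H_den = 0.25*s^2 + 0.25*s - 1.6275.
Denominator: G_den * H_den + G_num * H_num = (s^3 + 8.1*s^2 + 18.14*s + 8.184) + (0.25*s - 0.525) = s^3 + 8.1*s^2 + 18.39*s + 7.659.
T(s) = (0.25*s^2 + 0.25*s - 1.6275)/(s^3 + 8.1*s^2 + 18.39*s + 7.659)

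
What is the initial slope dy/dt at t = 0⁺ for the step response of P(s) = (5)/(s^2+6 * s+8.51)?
IVT: y'(0⁺) = lim_{s→∞} s²·Y(s) = lim_{s→∞} s·P(s).
deg(num) = 0, deg(den) = 2, relative degree = 2 ≥ 2, so s·P(s) → 0. Initial slope = 0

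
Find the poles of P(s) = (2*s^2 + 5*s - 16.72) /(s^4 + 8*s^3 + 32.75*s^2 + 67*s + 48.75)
Set denominator = 0: s^4 + 8*s^3 + 32.75*s^2 + 67*s + 48.75 = (s + 2.5)(s + 1.5)(s^2 + 4*s + 13) = 0 → Poles: -1.5, -2 + 3j, -2 - 3j, -2.5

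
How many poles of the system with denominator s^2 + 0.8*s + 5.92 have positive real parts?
Poles: -0.4 + 2.4j, -0.4 - 2.4j. RHP poles (Re>0): 0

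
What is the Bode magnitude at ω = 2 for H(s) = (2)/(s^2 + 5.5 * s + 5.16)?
Substitute s = j*2: H(j2) = 0.0189627 - 0.179818j.
|H(j2)| = sqrt(Re² + Im²) = 0.1808.
20*log₁₀(0.1808) = -14.86 dB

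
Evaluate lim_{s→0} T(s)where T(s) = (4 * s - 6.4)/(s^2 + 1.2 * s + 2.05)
DC gain = T(0) = num(0)/den(0) = -6.4/2.05 = -3.122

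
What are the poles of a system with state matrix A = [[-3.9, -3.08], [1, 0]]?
Eigenvalues solve det(λI - A) = 0.
Characteristic polynomial: λ^2 + 3.9*λ + 3.08 = 0.
Factor: (λ + 1.1)(λ + 2.8) = 0.
Roots: -1.1, -2.8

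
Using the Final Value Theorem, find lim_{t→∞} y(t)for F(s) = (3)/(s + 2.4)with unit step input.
FVT: lim_{t→∞} y(t) = lim_{s→0} s*Y(s) where Y(s) = F(s)/s.
= lim_{s→0} F(s) = F(0) = num(0)/den(0) = 3/2.4 = 1.25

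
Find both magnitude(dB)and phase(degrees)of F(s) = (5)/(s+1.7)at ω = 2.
Substitute s = j*2: F(j2) = 1.23367 - 1.45138j.
|F| = 20*log₁₀(sqrt(Re²+Im²)) = 5.60 dB.
∠F = atan2(Im, Re) = -49.64°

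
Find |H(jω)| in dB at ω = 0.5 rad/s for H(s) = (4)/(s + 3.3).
Substitute s = j*0.5: H(j0.5) = 1.18492 - 0.179533j.
|H(j0.5)| = sqrt(Re² + Im²) = 1.198.
20*log₁₀(1.198) = 1.57 dB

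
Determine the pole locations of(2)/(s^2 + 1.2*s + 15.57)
Set denominator = 0: s^2 + 1.2*s + 15.57 = 0 → Poles: -0.6 + 3.9j, -0.6 - 3.9j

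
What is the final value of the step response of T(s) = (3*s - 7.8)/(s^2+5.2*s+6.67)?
FVT: lim_{t→∞} y(t) = lim_{s→0} s*Y(s) where Y(s) = T(s)/s.
= lim_{s→0} T(s) = T(0) = num(0)/den(0) = -7.8/6.67 = -1.169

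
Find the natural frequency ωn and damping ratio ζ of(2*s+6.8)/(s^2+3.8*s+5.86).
Underdamped: complex pole -1.9 + 1.5j. ωn = |pole| = 2.421, ζ = -Re(pole)/ωn = 0.7849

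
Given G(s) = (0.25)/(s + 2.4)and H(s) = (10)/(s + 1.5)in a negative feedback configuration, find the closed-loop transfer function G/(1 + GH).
Closed-loop T = G/(1+GH).
Numerator: G_num * H_den = 0.25*s + 0.375.
Denominator: G_den * H_den + G_num * H_num = (s^2 + 3.9*s + 3.6) + (2.5) = s^2 + 3.9*s + 6.1.
T(s) = (0.25*s + 0.375)/(s^2 + 3.9*s + 6.1)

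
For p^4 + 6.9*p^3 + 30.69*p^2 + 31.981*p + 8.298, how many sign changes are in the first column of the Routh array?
Routh array:
p^4: [1, 30.69, 8.298]; p^3: [6.9, 31.981]; p^2: [26.0551, 8.298]; p^1: [29.7835]; p^0: [8.298]
First column: [1, 6.9, 26.0551, 29.7835, 8.298]. Sign changes = 0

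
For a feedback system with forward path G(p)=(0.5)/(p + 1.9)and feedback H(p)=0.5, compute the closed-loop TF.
Closed-loop T = G/(1+GH).
Numerator: G_num * H_den = 0.5.
Denominator: G_den * H_den + G_num * H_num = (p + 1.9) + (0.25) = p + 2.15.
T(p) = (0.5)/(p + 2.15)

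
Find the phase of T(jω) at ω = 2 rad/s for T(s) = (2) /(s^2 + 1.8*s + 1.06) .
Substitute s = j*2: T(j2) = -0.272177 - 0.333278j.
∠T(j2) = atan2(Im, Re) = atan2(-0.333278, -0.272177) = -129.24°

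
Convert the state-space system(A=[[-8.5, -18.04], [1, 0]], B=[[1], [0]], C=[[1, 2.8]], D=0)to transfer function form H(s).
H(s) = C(sI - A)⁻¹B + D.
Characteristic polynomial det(sI - A) = s^2 + 8.5*s + 18.04.
Numerator from C·adj(sI-A)·B + D·det(sI-A) = s + 2.8.
H(s) = (s + 2.8)/(s^2 + 8.5*s + 18.04)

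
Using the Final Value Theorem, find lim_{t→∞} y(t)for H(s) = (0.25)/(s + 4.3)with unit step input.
FVT: lim_{t→∞} y(t) = lim_{s→0} s*Y(s) where Y(s) = H(s)/s.
= lim_{s→0} H(s) = H(0) = num(0)/den(0) = 0.25/4.3 = 0.05814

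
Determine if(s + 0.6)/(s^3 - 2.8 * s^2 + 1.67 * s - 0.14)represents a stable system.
Denominator: s^3 - 2.8*s^2 + 1.67*s - 0.14 = (s - 0.7)(s - 0.1)(s - 2). Poles: 0.1, 0.7, 2. All Re(p)<0: No (unstable)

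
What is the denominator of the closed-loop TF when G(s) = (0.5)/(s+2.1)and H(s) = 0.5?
Characteristic poly = G_den * H_den + G_num * H_num = (s + 2.1) + (0.25) = s + 2.35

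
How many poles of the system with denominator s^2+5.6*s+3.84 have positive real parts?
s^2 + 5.6*s + 3.84 = (s + 4.8)(s + 0.8). Poles: -0.8, -4.8. RHP poles (Re>0): 0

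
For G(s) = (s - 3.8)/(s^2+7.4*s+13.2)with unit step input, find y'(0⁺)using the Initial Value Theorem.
IVT: y'(0⁺) = lim_{s→∞} s²·Y(s) = lim_{s→∞} s·G(s).
deg(num) = 1, deg(den) = 2, relative degree = 1, so s·G(s) → (leading num)/(leading den) = 1/1 = 1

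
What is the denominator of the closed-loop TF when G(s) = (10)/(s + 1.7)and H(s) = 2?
Characteristic poly = G_den * H_den + G_num * H_num = (s + 1.7) + (20) = s + 21.7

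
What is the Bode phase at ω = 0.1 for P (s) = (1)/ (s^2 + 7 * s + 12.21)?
Substitute s = j*0.1: P(j0.1) = 0.0816983 - 0.0046876j.
∠P(j0.1) = atan2(Im, Re) = atan2(-0.0046876, 0.0816983) = -3.28°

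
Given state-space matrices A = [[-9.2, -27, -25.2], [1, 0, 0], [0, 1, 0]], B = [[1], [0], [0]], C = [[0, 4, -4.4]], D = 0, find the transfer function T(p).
T(p) = C(pI - A)⁻¹B + D.
Characteristic polynomial det(pI - A) = p^3 + 9.2*p^2 + 27*p + 25.2.
Numerator from C·adj(pI-A)·B + D·det(pI-A) = 4*p - 4.4.
T(p) = (4*p - 4.4)/(p^3 + 9.2*p^2 + 27*p + 25.2)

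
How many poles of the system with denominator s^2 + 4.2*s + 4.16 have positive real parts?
s^2 + 4.2*s + 4.16 = (s + 2.6)(s + 1.6). Poles: -1.6, -2.6. RHP poles (Re>0): 0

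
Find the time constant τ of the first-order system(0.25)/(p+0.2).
First-order system: τ = -1/pole. Pole = -0.2. τ = -1/(-0.2) = 5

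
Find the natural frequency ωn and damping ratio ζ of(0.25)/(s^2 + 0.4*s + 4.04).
Underdamped: complex pole -0.2 + 2j. ωn = |pole| = 2.01, ζ = -Re(pole)/ωn = 0.0995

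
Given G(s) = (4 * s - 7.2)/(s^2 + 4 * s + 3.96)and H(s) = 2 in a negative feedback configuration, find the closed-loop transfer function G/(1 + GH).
Closed-loop T = G/(1+GH).
Numerator: G_num * H_den = 4*s - 7.2.
Denominator: G_den * H_den + G_num * H_num = (s^2 + 4*s + 3.96) + (8*s - 14.4) = s^2 + 12*s - 10.44.
T(s) = (4*s - 7.2)/(s^2 + 12*s - 10.44)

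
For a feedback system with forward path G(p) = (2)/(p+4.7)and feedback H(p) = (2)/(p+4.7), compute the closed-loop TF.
Closed-loop T = G/(1+GH).
Numerator: G_num * H_den = 2*p + 9.4.
Denominator: G_den * H_den + G_num * H_num = (p^2 + 9.4*p + 22.09) + (4) = p^2 + 9.4*p + 26.09.
T(p) = (2*p + 9.4)/(p^2 + 9.4*p + 26.09)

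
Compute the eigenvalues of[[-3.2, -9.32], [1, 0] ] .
Eigenvalues solve det(λI - A) = 0.
Characteristic polynomial: λ^2 + 3.2*λ + 9.32 = 0.
Roots: -1.6 + 2.6j, -1.6 - 2.6j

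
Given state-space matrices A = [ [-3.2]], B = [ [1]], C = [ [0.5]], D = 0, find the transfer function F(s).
F(s) = C(sI - A)⁻¹B + D.
Characteristic polynomial det(sI - A) = s + 3.2.
Numerator from C·adj(sI-A)·B + D·det(sI-A) = 0.5.
F(s) = (0.5)/(s + 3.2)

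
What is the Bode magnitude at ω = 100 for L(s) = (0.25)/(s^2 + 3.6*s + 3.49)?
Substitute s = j*100: L(j100) = -2.49763e-05 - 8.99462e-07j.
|L(j100)| = sqrt(Re² + Im²) = 2.499e-05.
20*log₁₀(2.499e-05) = -92.04 dB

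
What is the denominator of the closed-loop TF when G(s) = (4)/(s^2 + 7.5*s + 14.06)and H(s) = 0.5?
Characteristic poly = G_den * H_den + G_num * H_num = (s^2 + 7.5*s + 14.06) + (2) = s^2 + 7.5*s + 16.06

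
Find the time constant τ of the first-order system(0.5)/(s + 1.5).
First-order system: τ = -1/pole. Pole = -1.5. τ = -1/(-1.5) = 0.6667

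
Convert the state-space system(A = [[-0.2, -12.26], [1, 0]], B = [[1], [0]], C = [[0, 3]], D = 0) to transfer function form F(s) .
F(s) = C(sI - A)⁻¹B + D.
Characteristic polynomial det(sI - A) = s^2 + 0.2*s + 12.26.
Numerator from C·adj(sI-A)·B + D·det(sI-A) = 3.
F(s) = (3)/(s^2 + 0.2*s + 12.26)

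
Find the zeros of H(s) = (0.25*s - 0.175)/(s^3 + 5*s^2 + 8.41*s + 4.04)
Set numerator = 0: 0.25*s - 0.175 = 0 → Zeros: 0.7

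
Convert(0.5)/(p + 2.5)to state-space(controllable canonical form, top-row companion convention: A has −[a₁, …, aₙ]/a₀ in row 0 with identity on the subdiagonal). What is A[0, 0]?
Reachable canonical form for den = p + 2.5: top row of A = -[a₁,a₂,...,aₙ]/a₀, ones on the subdiagonal, zeros elsewhere.
A = [[-2.5]].
A[0,0] = -2.5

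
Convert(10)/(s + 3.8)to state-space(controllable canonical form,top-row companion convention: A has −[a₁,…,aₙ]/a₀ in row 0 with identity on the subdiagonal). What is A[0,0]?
Reachable canonical form for den = s + 3.8: top row of A = -[a₁,a₂,...,aₙ]/a₀, ones on the subdiagonal, zeros elsewhere.
A = [[-3.8]].
A[0,0] = -3.8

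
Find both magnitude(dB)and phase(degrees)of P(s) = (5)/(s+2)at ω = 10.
Substitute s = j*10: P(j10) = 0.0961538 - 0.480769j.
|P| = 20*log₁₀(sqrt(Re²+Im²)) = -6.19 dB.
∠P = atan2(Im, Re) = -78.69°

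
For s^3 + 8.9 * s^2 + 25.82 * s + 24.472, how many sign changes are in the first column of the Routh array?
Routh array:
s^3: [1, 25.82]; s^2: [8.9, 24.472]; s^1: [23.0703]; s^0: [24.472]
First column: [1, 8.9, 23.0703, 24.472]. Sign changes = 0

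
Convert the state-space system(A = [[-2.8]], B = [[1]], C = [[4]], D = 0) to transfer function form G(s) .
G(s) = C(sI - A)⁻¹B + D.
Characteristic polynomial det(sI - A) = s + 2.8.
Numerator from C·adj(sI-A)·B + D·det(sI-A) = 4.
G(s) = (4)/(s + 2.8)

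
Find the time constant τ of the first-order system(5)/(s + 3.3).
First-order system: τ = -1/pole. Pole = -3.3. τ = -1/(-3.3) = 0.303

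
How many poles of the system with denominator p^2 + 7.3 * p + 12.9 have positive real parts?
p^2 + 7.3*p + 12.9 = (p + 4.3)(p + 3). Poles: -3, -4.3. RHP poles (Re>0): 0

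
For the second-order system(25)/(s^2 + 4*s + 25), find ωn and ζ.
Standard form: ωn²/(s²+2ζωn·s+ωn²).
const=25=ωn² → ωn=5, s coeff=4=2ζωn → ζ=0.4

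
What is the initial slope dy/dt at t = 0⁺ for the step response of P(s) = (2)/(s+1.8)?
IVT: y'(0⁺) = lim_{s→∞} s²·Y(s) = lim_{s→∞} s·P(s).
deg(num) = 0, deg(den) = 1, relative degree = 1, so s·P(s) → (leading num)/(leading den) = 2/1 = 2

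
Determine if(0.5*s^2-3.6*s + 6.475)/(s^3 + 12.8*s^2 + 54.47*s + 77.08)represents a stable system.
Denominator: s^3 + 12.8*s^2 + 54.47*s + 77.08 = (s + 4.1)(s + 4)(s + 4.7). Poles: -4, -4.1, -4.7. All Re(p)<0: Yes (stable)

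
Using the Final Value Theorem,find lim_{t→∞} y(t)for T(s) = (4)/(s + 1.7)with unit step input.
FVT: lim_{t→∞} y(t) = lim_{s→0} s*Y(s) where Y(s) = T(s)/s.
= lim_{s→0} T(s) = T(0) = num(0)/den(0) = 4/1.7 = 2.353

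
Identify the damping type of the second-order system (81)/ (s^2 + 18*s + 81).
Standard form: ωn²/(s²+2ζωn·s+ωn²) gives ωn=9, ζ=1.
Critically damped (ζ = 1)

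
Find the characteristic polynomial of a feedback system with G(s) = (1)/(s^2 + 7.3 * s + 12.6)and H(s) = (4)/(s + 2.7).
Characteristic poly = G_den * H_den + G_num * H_num = (s^3 + 10*s^2 + 32.31*s + 34.02) + (4) = s^3 + 10*s^2 + 32.31*s + 38.02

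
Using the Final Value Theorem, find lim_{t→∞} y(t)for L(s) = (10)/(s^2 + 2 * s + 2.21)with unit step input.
FVT: lim_{t→∞} y(t) = lim_{s→0} s*Y(s) where Y(s) = L(s)/s.
= lim_{s→0} L(s) = L(0) = num(0)/den(0) = 10/2.21 = 4.525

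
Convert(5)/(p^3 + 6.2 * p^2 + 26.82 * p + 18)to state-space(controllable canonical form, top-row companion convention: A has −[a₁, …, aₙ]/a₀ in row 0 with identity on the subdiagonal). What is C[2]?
Reachable canonical form: C = numerator coefficients (right-aligned, zero-padded to length n).
num = 5, C = [[0, 0, 5]].
C[2] = 5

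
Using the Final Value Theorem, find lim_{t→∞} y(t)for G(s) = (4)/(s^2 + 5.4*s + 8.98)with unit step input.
FVT: lim_{t→∞} y(t) = lim_{s→0} s*Y(s) where Y(s) = G(s)/s.
= lim_{s→0} G(s) = G(0) = num(0)/den(0) = 4/8.98 = 0.4454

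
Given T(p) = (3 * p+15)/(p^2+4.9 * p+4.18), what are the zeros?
Set numerator = 0: 3*p + 15 = 0 → Zeros: -5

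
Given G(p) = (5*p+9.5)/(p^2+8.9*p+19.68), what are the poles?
Set denominator = 0: p^2 + 8.9*p + 19.68 = (p + 4.1)(p + 4.8) = 0 → Poles: -4.1, -4.8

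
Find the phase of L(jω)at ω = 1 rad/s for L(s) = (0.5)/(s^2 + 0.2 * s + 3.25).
Substitute s = j*1: L(j1) = 0.22048 - 0.0195982j.
∠L(j1) = atan2(Im, Re) = atan2(-0.0195982, 0.22048) = -5.08°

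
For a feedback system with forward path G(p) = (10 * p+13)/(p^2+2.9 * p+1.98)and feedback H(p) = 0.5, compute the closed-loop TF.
Closed-loop T = G/(1+GH).
Numerator: G_num * H_den = 10*p + 13.
Denominator: G_den * H_den + G_num * H_num = (p^2 + 2.9*p + 1.98) + (5*p + 6.5) = p^2 + 7.9*p + 8.48.
T(p) = (10*p + 13)/(p^2 + 7.9*p + 8.48)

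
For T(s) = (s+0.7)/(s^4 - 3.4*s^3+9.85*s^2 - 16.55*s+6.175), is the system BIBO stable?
Denominator: s^4 - 3.4*s^3 + 9.85*s^2 - 16.55*s + 6.175 = (s - 1.9)(s - 0.5)(s^2 - s + 6.5). Poles: 0.5, 0.5 + 2.5j, 0.5 - 2.5j, 1.9. All Re(p)<0: No (unstable)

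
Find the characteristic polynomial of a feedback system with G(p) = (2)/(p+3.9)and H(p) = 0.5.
Characteristic poly = G_den * H_den + G_num * H_num = (p + 3.9) + (1) = p + 4.9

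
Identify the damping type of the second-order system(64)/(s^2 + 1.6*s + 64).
Standard form: ωn²/(s²+2ζωn·s+ωn²) gives ωn=8, ζ=0.1.
Underdamped (ζ = 0.1 < 1)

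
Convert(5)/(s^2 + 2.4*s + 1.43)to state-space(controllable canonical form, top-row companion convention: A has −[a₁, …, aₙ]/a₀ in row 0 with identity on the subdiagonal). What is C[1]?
Reachable canonical form: C = numerator coefficients (right-aligned, zero-padded to length n).
num = 5, C = [[0, 5]].
C[1] = 5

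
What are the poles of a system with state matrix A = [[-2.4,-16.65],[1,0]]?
Eigenvalues solve det(λI - A) = 0.
Characteristic polynomial: λ^2 + 2.4*λ + 16.65 = 0.
Roots: -1.2 + 3.9j, -1.2 - 3.9j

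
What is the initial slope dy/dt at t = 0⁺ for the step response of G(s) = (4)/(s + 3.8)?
IVT: y'(0⁺) = lim_{s→∞} s²·Y(s) = lim_{s→∞} s·G(s).
deg(num) = 0, deg(den) = 1, relative degree = 1, so s·G(s) → (leading num)/(leading den) = 4/1 = 4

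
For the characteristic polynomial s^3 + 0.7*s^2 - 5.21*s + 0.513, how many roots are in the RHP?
s^3 + 0.7*s^2 - 5.21*s + 0.513 = (s - 0.1)(s - 1.9)(s + 2.7). Poles: -2.7, 0.1, 1.9. RHP poles (Re>0): 2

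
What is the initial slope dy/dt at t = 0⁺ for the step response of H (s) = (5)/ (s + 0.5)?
IVT: y'(0⁺) = lim_{s→∞} s²·Y(s) = lim_{s→∞} s·H(s).
deg(num) = 0, deg(den) = 1, relative degree = 1, so s·H(s) → (leading num)/(leading den) = 5/1 = 5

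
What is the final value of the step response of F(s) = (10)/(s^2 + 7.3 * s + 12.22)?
FVT: lim_{t→∞} y(t) = lim_{s→0} s*Y(s) where Y(s) = F(s)/s.
= lim_{s→0} F(s) = F(0) = num(0)/den(0) = 10/12.22 = 0.8183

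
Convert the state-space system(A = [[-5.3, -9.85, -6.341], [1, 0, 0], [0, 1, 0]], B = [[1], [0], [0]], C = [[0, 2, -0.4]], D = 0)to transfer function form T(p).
T(p) = C(pI - A)⁻¹B + D.
Characteristic polynomial det(pI - A) = p^3 + 5.3*p^2 + 9.85*p + 6.341.
Numerator from C·adj(pI-A)·B + D·det(pI-A) = 2*p - 0.4.
T(p) = (2*p - 0.4)/(p^3 + 5.3*p^2 + 9.85*p + 6.341)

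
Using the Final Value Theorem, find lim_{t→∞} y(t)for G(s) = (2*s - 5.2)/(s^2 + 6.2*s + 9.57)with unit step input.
FVT: lim_{t→∞} y(t) = lim_{s→0} s*Y(s) where Y(s) = G(s)/s.
= lim_{s→0} G(s) = G(0) = num(0)/den(0) = -5.2/9.57 = -0.5434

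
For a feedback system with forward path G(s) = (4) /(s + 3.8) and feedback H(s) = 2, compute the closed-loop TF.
Closed-loop T = G/(1+GH).
Numerator: G_num * H_den = 4.
Denominator: G_den * H_den + G_num * H_num = (s + 3.8) + (8) = s + 11.8.
T(s) = (4)/(s + 11.8)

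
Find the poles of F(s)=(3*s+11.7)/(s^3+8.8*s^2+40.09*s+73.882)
Set denominator = 0: s^3 + 8.8*s^2 + 40.09*s + 73.882 = (s + 3.4)(s^2 + 5.4*s + 21.73) = 0 → Poles: -2.7 + 3.8j, -2.7 - 3.8j, -3.4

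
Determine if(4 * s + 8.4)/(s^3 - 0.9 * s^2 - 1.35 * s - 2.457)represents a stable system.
Denominator: s^3 - 0.9*s^2 - 1.35*s - 2.457 = (s - 2.1)(s^2 + 1.2*s + 1.17). Poles: -0.6 + 0.9j, -0.6 - 0.9j, 2.1. All Re(p)<0: No (unstable)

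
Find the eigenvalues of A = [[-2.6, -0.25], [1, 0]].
Eigenvalues solve det(λI - A) = 0.
Characteristic polynomial: λ^2 + 2.6*λ + 0.25 = 0.
Factor: (λ + 2.5)(λ + 0.1) = 0.
Roots: -0.1, -2.5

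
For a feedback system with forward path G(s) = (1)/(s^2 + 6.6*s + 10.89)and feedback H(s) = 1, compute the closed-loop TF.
Closed-loop T = G/(1+GH).
Numerator: G_num * H_den = 1.
Denominator: G_den * H_den + G_num * H_num = (s^2 + 6.6*s + 10.89) + (1) = s^2 + 6.6*s + 11.89.
T(s) = (1)/(s^2 + 6.6*s + 11.89)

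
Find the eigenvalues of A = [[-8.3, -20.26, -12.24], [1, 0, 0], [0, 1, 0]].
Eigenvalues solve det(λI - A) = 0.
Characteristic polynomial: λ^3 + 8.3*λ^2 + 20.26*λ + 12.24 = 0.
Factor: (λ + 3.4)(λ + 0.9)(λ + 4) = 0.
Roots: -0.9, -3.4, -4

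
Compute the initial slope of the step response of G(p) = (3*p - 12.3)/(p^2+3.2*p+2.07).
IVT: y'(0⁺) = lim_{p→∞} p²·Y(p) = lim_{p→∞} p·G(p).
deg(num) = 1, deg(den) = 2, relative degree = 1, so p·G(p) → (leading num)/(leading den) = 3/1 = 3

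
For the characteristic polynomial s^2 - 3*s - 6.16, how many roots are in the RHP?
s^2 - 3*s - 6.16 = (s - 4.4)(s + 1.4). Poles: -1.4, 4.4. RHP poles (Re>0): 1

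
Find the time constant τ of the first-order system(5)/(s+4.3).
First-order system: τ = -1/pole. Pole = -4.3. τ = -1/(-4.3) = 0.2326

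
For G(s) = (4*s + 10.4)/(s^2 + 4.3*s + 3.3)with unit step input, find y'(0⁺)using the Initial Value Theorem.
IVT: y'(0⁺) = lim_{s→∞} s²·Y(s) = lim_{s→∞} s·G(s).
deg(num) = 1, deg(den) = 2, relative degree = 1, so s·G(s) → (leading num)/(leading den) = 4/1 = 4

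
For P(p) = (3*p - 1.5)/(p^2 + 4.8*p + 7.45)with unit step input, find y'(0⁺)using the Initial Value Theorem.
IVT: y'(0⁺) = lim_{p→∞} p²·Y(p) = lim_{p→∞} p·P(p).
deg(num) = 1, deg(den) = 2, relative degree = 1, so p·P(p) → (leading num)/(leading den) = 3/1 = 3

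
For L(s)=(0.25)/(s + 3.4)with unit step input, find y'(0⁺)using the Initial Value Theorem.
IVT: y'(0⁺) = lim_{s→∞} s²·Y(s) = lim_{s→∞} s·L(s).
deg(num) = 0, deg(den) = 1, relative degree = 1, so s·L(s) → (leading num)/(leading den) = 0.25/1 = 0.25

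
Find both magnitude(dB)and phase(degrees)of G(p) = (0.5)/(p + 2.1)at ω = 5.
Substitute p = j*5: G(j5) = 0.0357021 - 0.0850051j.
|G| = 20*log₁₀(sqrt(Re²+Im²)) = -20.71 dB.
∠G = atan2(Im, Re) = -67.22°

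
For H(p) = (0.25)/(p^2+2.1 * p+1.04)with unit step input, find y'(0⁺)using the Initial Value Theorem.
IVT: y'(0⁺) = lim_{p→∞} p²·Y(p) = lim_{p→∞} p·H(p).
deg(num) = 0, deg(den) = 2, relative degree = 2 ≥ 2, so p·H(p) → 0. Initial slope = 0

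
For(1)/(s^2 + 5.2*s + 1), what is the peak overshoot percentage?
Standard form: ωn²/(s²+2ζωn·s+ωn²) → ωn = 1, ζ = 2.6.
ζ ≥ 1, so the response is non-oscillatory: peak overshoot = 0%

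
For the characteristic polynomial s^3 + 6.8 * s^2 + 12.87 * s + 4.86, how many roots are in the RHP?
s^3 + 6.8*s^2 + 12.87*s + 4.86 = (s + 0.5)(s + 2.7)(s + 3.6). Poles: -0.5, -2.7, -3.6. RHP poles (Re>0): 0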